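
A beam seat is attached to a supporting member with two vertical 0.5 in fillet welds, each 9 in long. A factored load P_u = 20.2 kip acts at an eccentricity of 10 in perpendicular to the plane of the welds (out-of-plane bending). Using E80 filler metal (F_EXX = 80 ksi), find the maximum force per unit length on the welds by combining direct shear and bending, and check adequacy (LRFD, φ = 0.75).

L_w = 2 × 9 = 18 in; section modulus (unit throat) S = 2 × L²/6 = 27 in².
Direct shear f_v = P/L_w = 20.2/18 = 1.122 kip/in.
Moment M = P × e = 20.2 × 10 = 202 kip·in; bending f_b = M/S = 7.481 kip/in.
f_max = √(f_v² + f_b²) = √(1.122² + 7.481²) = 7.565 kip/in.
φr_n = 0.75 × 0.6 × 80 × (0.707 × 0.5) = 12.73 kip/in → adequate.

f_max ≈ 7.57 kip/in; adequate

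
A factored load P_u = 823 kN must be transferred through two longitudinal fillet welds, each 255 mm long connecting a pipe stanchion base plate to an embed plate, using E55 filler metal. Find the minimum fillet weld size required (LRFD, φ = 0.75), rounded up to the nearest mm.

E55XX → F_EXX = 550 MPa.
Total weld length L = 510 mm.
Required throat t_e = P_u / (φ × 0.6 F_EXX × L) = 823 / (0.75 × 0.6 × 550 × 510 × 10⁻³) = 6.52 mm.
Required leg w = t_e / 0.707 = 9.222 mm → use 10 mm.

w = 10 mm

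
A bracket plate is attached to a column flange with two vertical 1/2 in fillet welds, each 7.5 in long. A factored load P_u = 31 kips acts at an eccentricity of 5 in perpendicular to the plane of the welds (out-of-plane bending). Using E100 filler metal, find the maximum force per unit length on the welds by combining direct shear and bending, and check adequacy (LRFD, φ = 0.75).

E100XX → F_EXX = 100 ksi.
L_w = 2 × 7.5 = 15 in; section modulus (unit throat) S = 2 × L²/6 = 18.75 in².
Direct shear f_v = P/L_w = 31/15 = 2.067 kip/in.
Moment M = P × e = 31 × 5 = 155 kip·in; bending f_b = M/S = 8.267 kip/in.
f_max = √(f_v² + f_b²) = √(2.067² + 8.267²) = 8.521 kip/in.
φr_n = 0.75 × 0.6 × 100 × (0.707 × 0.5) = 15.91 kip/in → adequate.

f_max ≈ 8.52 kip/in; adequate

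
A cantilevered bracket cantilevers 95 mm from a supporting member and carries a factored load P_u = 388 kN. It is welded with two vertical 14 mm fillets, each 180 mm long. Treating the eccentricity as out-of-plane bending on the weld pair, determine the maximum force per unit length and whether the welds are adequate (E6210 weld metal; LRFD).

E62XX → F_EXX = 620 MPa.
L_w = 2 × 180 = 360 mm; section modulus (unit throat) S = 2 × L²/6 = 10800 mm².
Direct shear f_v = P/L_w = 388×10³/360 = 1078 N/mm.
Moment M = P × e = 388×10³ × 95 = 36860000 N·mm; bending f_b = M/S = 3413 N/mm.
f_max = √(f_v² + f_b²) = √(1078² + 3413²) = 3579 N/mm.
φr_n = 0.75 × 0.6 × 620 × (0.707 × 14) = 2762 N/mm → NOT adequate.

f_max ≈ 3580 N/mm; NOT adequate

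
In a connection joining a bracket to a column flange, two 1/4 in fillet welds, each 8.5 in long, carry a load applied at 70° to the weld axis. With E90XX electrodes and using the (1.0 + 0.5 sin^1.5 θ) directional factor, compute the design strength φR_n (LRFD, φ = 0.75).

E90XX → F_EXX = 90 ksi.
t_e = 0.707 × 0.25 = 0.1767 in; A_we = 0.1767 × 17 = 3.005 in².
Directional factor: 1.0 + 0.5 sin^1.5(70°) = 1.455.
F_nw = 0.6 × 90 × 1.455 = 78.59 ksi.
φR_n = 0.75 × 78.59 × 3.005 = 177.1 kip.

φR_n ≈ 177 kip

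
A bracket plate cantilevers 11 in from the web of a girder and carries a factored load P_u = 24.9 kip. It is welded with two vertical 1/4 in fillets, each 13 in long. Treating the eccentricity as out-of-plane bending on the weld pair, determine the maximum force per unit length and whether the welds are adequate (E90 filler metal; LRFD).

E90XX → F_EXX = 90 ksi.
L_w = 2 × 13 = 26 in; section modulus (unit throat) S = 2 × L²/6 = 56.33 in².
Direct shear f_v = P/L_w = 24.9/26 = 0.9577 kip/in.
Moment M = P × e = 24.9 × 11 = 273.9 kip·in; bending f_b = M/S = 4.862 kip/in.
f_max = √(f_v² + f_b²) = √(0.9577² + 4.862²) = 4.956 kip/in.
φr_n = 0.75 × 0.6 × 90 × (0.707 × 0.25) = 7.158 kip/in → adequate.

f_max ≈ 4.96 kip/in; adequate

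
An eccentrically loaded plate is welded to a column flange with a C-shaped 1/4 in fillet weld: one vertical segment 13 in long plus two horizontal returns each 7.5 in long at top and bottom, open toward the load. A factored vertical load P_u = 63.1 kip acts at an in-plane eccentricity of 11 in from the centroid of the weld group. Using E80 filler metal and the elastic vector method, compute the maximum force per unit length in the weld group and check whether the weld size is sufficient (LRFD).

E80XX → F_EXX = 80 ksi.
Total weld length L_w = 28 in. Treat welds as unit-width lines.
Centroid: x̄ = 2×7.5×3.75 / 28 = 2.009 in from the vertical weld.
Polar moment about centroid: J = I_x + I_y = [13³/12 + 2×7.5×6.5²] + [13×2.009² + 2(7.5³/12 + 7.5×1.741²)] = 985.1 in³.
Direct shear f_v = P/L_w = 63.1 / 28 = 2.254 kip/in (vertical).
Torsion M = P·e = 63.1 × 11 = 694.1 kip·in.
Critical point at (x, y) = (5.491, 6.5) from centroid. f_tx = M·y/J = 4.58 kip/in; f_ty = M·x/J = 3.869 kip/in.
Resultant f_max = √[f_tx² + (f_v + f_ty)²] = √[4.58² + (2.254 + 3.869)²] = 7.646 kip/in.
Capacity per unit length: φr_n = 0.75 × 0.6 × 80 × (0.707 × 0.25) = 6.363 kip/in.
7.646 > 6.363 → NOT adequate.

f_max ≈ 7.65 kip/in; NOT adequate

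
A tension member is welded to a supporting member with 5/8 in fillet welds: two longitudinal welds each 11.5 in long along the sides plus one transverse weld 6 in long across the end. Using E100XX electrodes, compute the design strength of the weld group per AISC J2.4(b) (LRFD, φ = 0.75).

φR_n ≈ 577 kip

E100XX → F_EXX = 100 ksi.
t_e = 0.707 × 0.625 = 0.4419 in.
R_nwl = 0.6 × 100 × 0.4419 × 23 = 609.8 kip (longitudinal, 2 welds).
R_nwt = 0.6 × 100 × 0.4419 × 6 = 159.1 kip (transverse, base value).
(i) R_nwl + R_nwt = 768.9 kip; (ii) 0.85 R_nwl + 1.5 R_nwt = 756.9 kip.
R_n = max = 768.9 kip [governs: (i)]; φR_n = 576.6 kip.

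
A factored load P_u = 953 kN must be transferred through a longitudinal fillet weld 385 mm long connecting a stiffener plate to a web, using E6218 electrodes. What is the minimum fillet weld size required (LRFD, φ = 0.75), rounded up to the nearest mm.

E62XX → F_EXX = 620 MPa.
Total weld length L = 385 mm.
Required throat t_e = P_u / (φ × 0.6 F_EXX × L) = 953 / (0.75 × 0.6 × 620 × 385 × 10⁻³) = 8.872 mm.
Required leg w = t_e / 0.707 = 12.55 mm → use 13 mm.

w = 13 mm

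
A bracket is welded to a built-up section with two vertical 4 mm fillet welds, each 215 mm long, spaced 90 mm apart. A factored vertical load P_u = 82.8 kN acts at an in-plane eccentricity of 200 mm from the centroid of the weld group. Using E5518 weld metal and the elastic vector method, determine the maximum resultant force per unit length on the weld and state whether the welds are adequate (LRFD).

E55XX → F_EXX = 550 MPa.
Total weld length L_w = 430 mm. Treat welds as unit-width lines.
Polar moment about centroid: J = 2[d³/12 + d(b/2)²] = 2[215³/12 + 215×45²] = 2527000 mm³.
Direct shear f_v = P/L_w = 82.8×10³ / 430 = 192.6 N/mm (vertical).
Torsion M = P·e = 82.8×10³ × 200 = 16560000 N·mm.
Critical point at (x, y) = (45, 107.5) from centroid. f_tx = M·y/J = 704.4 N/mm; f_ty = M·x/J = 294.9 N/mm.
Resultant f_max = √[f_tx² + (f_v + f_ty)²] = √[704.4² + (192.6 + 294.9)²] = 856.6 N/mm.
Capacity per unit length: φr_n = 0.75 × 0.6 × 550 × (0.707 × 4) = 699.9 N/mm.
856.6 > 699.9 → NOT adequate.

f_max ≈ 857 N/mm; NOT adequate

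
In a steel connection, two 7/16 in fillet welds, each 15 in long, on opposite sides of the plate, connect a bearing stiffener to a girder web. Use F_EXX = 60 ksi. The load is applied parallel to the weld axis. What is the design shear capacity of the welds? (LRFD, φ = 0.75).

φR_n ≈ 251 kips

Effective throat t_e = 0.707 × 0.4375 = 0.3093 in.
Total length L = 30 in; A_we = 0.3093 × 30 = 9.279 in².
F_nw = 0.6 F_EXX = 0.6 × 60 = 36 ksi.
φR_n = 0.75 × 36 × 9.279 = 250.5 kips.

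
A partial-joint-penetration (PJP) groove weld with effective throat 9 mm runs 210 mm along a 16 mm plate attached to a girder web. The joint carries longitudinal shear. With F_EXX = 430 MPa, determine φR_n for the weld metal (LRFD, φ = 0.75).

φR_n ≈ 366 kN

Effective throat (given) t_e = 9 mm.
A_we = 9 × 210 = 1890 mm².
F_nw = 0.6 F_EXX = 258 MPa.
φR_n = 0.75 × 258 × 1890 × 10⁻³ = 365.7 kN.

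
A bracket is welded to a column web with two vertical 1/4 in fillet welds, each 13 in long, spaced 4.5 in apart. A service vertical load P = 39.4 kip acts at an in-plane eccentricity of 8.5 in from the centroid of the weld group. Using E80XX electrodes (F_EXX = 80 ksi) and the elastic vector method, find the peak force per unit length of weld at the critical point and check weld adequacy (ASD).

f_max ≈ 5.32 kip/in; NOT adequate

Total weld length L_w = 26 in. Treat welds as unit-width lines.
Polar moment about centroid: J = 2[d³/12 + d(b/2)²] = 2[13³/12 + 13×2.25²] = 497.8 in³.
Direct shear f_v = P/L_w = 39.4 / 26 = 1.515 kip/in (vertical).
Torsion M = P·e = 39.4 × 8.5 = 334.9 kip·in.
Critical point at (x, y) = (2.25, 6.5) from centroid. f_tx = M·y/J = 4.373 kip/in; f_ty = M·x/J = 1.514 kip/in.
Resultant f_max = √[f_tx² + (f_v + f_ty)²] = √[4.373² + (1.515 + 1.514)²] = 5.32 kip/in.
Capacity per unit length: r_n/Ω = (1/2.0) × 0.6 × 80 × (0.707 × 0.25) = 4.242 kip/in.
5.32 > 4.242 → NOT adequate.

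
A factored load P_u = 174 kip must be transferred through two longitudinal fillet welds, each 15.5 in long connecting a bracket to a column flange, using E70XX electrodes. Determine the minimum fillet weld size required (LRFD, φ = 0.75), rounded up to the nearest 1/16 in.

E70XX → F_EXX = 70 ksi.
Total weld length L = 31 in.
Required throat t_e = P_u / (φ × 0.6 F_EXX × L) = 174 / (0.75 × 0.6 × 70 × 31) = 0.1782 in.
Required leg w = t_e / 0.707 = 0.252 in → use 5/16 in.

w = 5/16 in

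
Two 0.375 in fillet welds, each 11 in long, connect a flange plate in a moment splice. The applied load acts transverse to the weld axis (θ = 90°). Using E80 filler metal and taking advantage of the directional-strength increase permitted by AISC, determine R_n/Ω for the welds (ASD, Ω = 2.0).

R_n/Ω ≈ 210 kip

E80XX → F_EXX = 80 ksi.
t_e = 0.707 × 0.375 = 0.2651 in; A_we = 0.2651 × 22 = 5.833 in².
Directional factor: 1.0 + 0.5 sin^1.5(90°) = 1.5.
F_nw = 0.6 × 80 × 1.5 = 72 ksi.
R_n/Ω = (72 × 5.833) / 2.0 = 210 kip.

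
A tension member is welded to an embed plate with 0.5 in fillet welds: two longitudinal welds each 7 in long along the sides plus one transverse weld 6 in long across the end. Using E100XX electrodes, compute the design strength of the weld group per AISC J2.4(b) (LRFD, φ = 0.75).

E100XX → F_EXX = 100 ksi.
t_e = 0.707 × 0.5 = 0.3535 in.
R_nwl = 0.6 × 100 × 0.3535 × 14 = 296.9 kip (longitudinal, 2 welds).
R_nwt = 0.6 × 100 × 0.3535 × 6 = 127.3 kip (transverse, base value).
(i) R_nwl + R_nwt = 424.2 kip; (ii) 0.85 R_nwl + 1.5 R_nwt = 443.3 kip.
R_n = max = 443.3 kip [governs: (ii)]; φR_n = 332.5 kip.

φR_n ≈ 332 kip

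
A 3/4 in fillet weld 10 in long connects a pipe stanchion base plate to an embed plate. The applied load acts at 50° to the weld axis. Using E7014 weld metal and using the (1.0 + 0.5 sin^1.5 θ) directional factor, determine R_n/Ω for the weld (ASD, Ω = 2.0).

R_n/Ω ≈ 149 kip

E70XX → F_EXX = 70 ksi.
t_e = 0.707 × 0.75 = 0.5302 in; A_we = 0.5302 × 10 = 5.303 in².
Directional factor: 1.0 + 0.5 sin^1.5(50°) = 1.335.
F_nw = 0.6 × 70 × 1.335 = 56.08 ksi.
R_n/Ω = (56.08 × 5.303) / 2.0 = 148.7 kip.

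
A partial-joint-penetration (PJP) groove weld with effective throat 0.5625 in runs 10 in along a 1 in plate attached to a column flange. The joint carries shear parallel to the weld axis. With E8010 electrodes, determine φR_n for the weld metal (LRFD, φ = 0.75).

φR_n ≈ 202 kips

E80XX → F_EXX = 80 ksi.
Effective throat (given) t_e = 0.5625 in.
A_we = 0.5625 × 10 = 5.625 in².
F_nw = 0.6 F_EXX = 48 ksi.
φR_n = 0.75 × 48 × 5.625 = 202.5 kips.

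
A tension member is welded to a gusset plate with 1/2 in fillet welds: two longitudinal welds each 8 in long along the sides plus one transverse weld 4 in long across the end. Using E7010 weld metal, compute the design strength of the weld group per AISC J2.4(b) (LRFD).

E70XX → F_EXX = 70 ksi.
t_e = 0.707 × 0.5 = 0.3535 in.
R_nwl = 0.6 × 70 × 0.3535 × 16 = 237.6 kips (longitudinal, 2 welds).
R_nwt = 0.6 × 70 × 0.3535 × 4 = 59.39 kips (transverse, base value).
(i) R_nwl + R_nwt = 296.9 kips; (ii) 0.85 R_nwl + 1.5 R_nwt = 291 kips.
R_n = max = 296.9 kips [governs: (i)]; φR_n = 222.7 kips.

φR_n ≈ 223 kips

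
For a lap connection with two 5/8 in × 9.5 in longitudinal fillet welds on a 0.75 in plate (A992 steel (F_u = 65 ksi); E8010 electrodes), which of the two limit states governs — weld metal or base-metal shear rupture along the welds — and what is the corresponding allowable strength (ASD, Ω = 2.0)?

R_n/Ω ≈ 201 kip (weld metal governs)

E80XX → F_EXX = 80 ksi.
t_e = 0.707 × 0.625 = 0.4419 in; L = 19 in.
Weld metal: R_n/Ω = (1/2.0) × 0.6 × 80 × 0.4419 × 19 = 201.5 kip.
Base metal (shear rupture): R_n/Ω = (1/2.0) × 0.6 × 65 × 0.75 × 19 = 277.9 kip.
Governing: weld metal.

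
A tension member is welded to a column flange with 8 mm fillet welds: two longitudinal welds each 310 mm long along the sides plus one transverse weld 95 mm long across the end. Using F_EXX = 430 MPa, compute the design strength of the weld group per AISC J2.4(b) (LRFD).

φR_n ≈ 783 kN

t_e = 0.707 × 8 = 5.656 mm.
R_nwl = 0.6 × 430 × 5.656 × 620 × 10⁻³ = 904.7 kN (longitudinal, 2 welds).
R_nwt = 0.6 × 430 × 5.656 × 95 × 10⁻³ = 138.6 kN (transverse, base value).
(i) R_nwl + R_nwt = 1043 kN; (ii) 0.85 R_nwl + 1.5 R_nwt = 977 kN.
R_n = max = 1043 kN [governs: (i)]; φR_n = 782.5 kN.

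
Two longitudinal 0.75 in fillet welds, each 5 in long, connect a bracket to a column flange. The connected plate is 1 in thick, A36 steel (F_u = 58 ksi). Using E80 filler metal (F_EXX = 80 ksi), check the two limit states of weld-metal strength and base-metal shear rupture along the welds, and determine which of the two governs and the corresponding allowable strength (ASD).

t_e = 0.707 × 0.75 = 0.5302 in; L = 10 in.
Weld metal: R_n/Ω = (1/2.0) × 0.6 × 80 × 0.5302 × 10 = 127.3 kips.
Base metal (shear rupture): R_n/Ω = (1/2.0) × 0.6 × 58 × 1 × 10 = 174 kips.
Governing: weld metal.

R_n/Ω ≈ 127 kips (weld metal governs)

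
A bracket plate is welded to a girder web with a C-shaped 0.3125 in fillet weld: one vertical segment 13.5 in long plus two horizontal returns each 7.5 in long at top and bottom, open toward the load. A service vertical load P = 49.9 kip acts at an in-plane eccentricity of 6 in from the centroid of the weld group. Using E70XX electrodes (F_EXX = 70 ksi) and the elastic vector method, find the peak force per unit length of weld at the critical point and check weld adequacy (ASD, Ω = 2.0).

f_max ≈ 3.82 kip/in; adequate

Total weld length L_w = 28.5 in. Treat welds as unit-width lines.
Centroid: x̄ = 2×7.5×3.75 / 28.5 = 1.974 in from the vertical weld.
Polar moment about centroid: J = I_x + I_y = [13.5³/12 + 2×7.5×6.75²] + [13.5×1.974² + 2(7.5³/12 + 7.5×1.776²)] = 1059 in³.
Direct shear f_v = P/L_w = 49.9 / 28.5 = 1.751 kip/in (vertical).
Torsion M = P·e = 49.9 × 6 = 299.4 kip·in.
Critical point at (x, y) = (5.526, 6.75) from centroid. f_tx = M·y/J = 1.909 kip/in; f_ty = M·x/J = 1.563 kip/in.
Resultant f_max = √[f_tx² + (f_v + f_ty)²] = √[1.909² + (1.751 + 1.563)²] = 3.824 kip/in.
Capacity per unit length: r_n/Ω = (1/2.0) × 0.6 × 70 × (0.707 × 0.3125) = 4.64 kip/in.
3.824 ≤ 4.64 → adequate.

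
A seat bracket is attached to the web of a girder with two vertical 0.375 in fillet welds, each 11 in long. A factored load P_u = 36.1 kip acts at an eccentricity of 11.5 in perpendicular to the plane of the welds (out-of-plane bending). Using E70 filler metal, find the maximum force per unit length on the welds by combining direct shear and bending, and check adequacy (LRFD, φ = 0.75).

E70XX → F_EXX = 70 ksi.
L_w = 2 × 11 = 22 in; section modulus (unit throat) S = 2 × L²/6 = 40.33 in².
Direct shear f_v = P/L_w = 36.1/22 = 1.641 kip/in.
Moment M = P × e = 36.1 × 11.5 = 415.15 kip·in; bending f_b = M/S = 10.29 kip/in.
f_max = √(f_v² + f_b²) = √(1.641² + 10.29²) = 10.42 kip/in.
φr_n = 0.75 × 0.6 × 70 × (0.707 × 0.375) = 8.351 kip/in → NOT adequate.

f_max ≈ 10.4 kip/in; NOT adequate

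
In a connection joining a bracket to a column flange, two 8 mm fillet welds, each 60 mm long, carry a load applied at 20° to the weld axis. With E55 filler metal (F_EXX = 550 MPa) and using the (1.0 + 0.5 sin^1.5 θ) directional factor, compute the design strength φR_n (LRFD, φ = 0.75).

t_e = 0.707 × 8 = 5.656 mm; A_we = 5.656 × 120 = 678.7 mm².
Directional factor: 1.0 + 0.5 sin^1.5(20°) = 1.1.
F_nw = 0.6 × 550 × 1.1 = 363 MPa.
φR_n = 0.75 × 363 × 678.7 × 10⁻³ = 184.8 kN.

φR_n ≈ 185 kN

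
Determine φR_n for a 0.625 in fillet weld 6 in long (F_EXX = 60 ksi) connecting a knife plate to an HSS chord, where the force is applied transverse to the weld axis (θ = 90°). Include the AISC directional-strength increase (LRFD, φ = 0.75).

φR_n ≈ 107 kips

t_e = 0.707 × 0.625 = 0.4419 in; A_we = 0.4419 × 6 = 2.651 in².
Directional factor: 1.0 + 0.5 sin^1.5(90°) = 1.5.
F_nw = 0.6 × 60 × 1.5 = 54 ksi.
φR_n = 0.75 × 54 × 2.651 = 107.4 kips.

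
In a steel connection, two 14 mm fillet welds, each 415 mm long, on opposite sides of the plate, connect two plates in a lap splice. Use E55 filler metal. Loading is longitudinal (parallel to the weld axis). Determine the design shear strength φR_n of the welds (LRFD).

φR_n ≈ 2030 kN

E55XX → F_EXX = 550 MPa.
Effective throat t_e = 0.707 × 14 = 9.898 mm.
Total length L = 830 mm; A_we = 9.898 × 830 = 8215 mm².
F_nw = 0.6 F_EXX = 0.6 × 550 = 330 MPa.
φR_n = 0.75 × 330 × 8215 × 10⁻³ = 2033 kN.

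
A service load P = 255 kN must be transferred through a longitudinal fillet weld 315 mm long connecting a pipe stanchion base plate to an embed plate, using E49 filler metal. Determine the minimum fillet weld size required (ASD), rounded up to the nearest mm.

w = 8 mm

E49XX → F_EXX = 490 MPa.
Total weld length L = 315 mm.
Required throat t_e = P × Ω / (0.6 F_EXX × L) = 255 × 2.0 / (0.6 × 490 × 315 × 10⁻³) = 5.507 mm.
Required leg w = t_e / 0.707 = 7.789 mm → use 8 mm.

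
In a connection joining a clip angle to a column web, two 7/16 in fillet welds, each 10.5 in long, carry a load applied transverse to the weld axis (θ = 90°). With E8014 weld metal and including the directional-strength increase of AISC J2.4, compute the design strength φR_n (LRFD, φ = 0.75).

E80XX → F_EXX = 80 ksi.
t_e = 0.707 × 0.4375 = 0.3093 in; A_we = 0.3093 × 21 = 6.496 in².
Directional factor: 1.0 + 0.5 sin^1.5(90°) = 1.5.
F_nw = 0.6 × 80 × 1.5 = 72 ksi.
φR_n = 0.75 × 72 × 6.496 = 350.8 kip.

φR_n ≈ 351 kip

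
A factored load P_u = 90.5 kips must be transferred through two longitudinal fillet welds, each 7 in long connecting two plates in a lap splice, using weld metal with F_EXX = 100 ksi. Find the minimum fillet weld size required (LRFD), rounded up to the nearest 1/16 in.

w = 1/4 in

Total weld length L = 14 in.
Required throat t_e = P_u / (φ × 0.6 F_EXX × L) = 90.5 / (0.75 × 0.6 × 100 × 14) = 0.1437 in.
Required leg w = t_e / 0.707 = 0.2032 in → use 1/4 in.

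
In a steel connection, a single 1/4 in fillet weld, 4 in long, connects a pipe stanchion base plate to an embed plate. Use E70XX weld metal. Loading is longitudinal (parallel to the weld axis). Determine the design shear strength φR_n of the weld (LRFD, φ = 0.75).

E70XX → F_EXX = 70 ksi.
Effective throat t_e = 0.707 × 0.25 = 0.1767 in.
Total length L = 4 in; A_we = 0.1767 × 4 = 0.707 in².
F_nw = 0.6 F_EXX = 0.6 × 70 = 42 ksi.
φR_n = 0.75 × 42 × 0.707 = 22.27 kips.

φR_n ≈ 22.3 kips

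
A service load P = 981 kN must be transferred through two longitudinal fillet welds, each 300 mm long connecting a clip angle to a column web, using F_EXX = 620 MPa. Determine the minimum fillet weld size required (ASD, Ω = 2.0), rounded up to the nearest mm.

Total weld length L = 600 mm.
Required throat t_e = P × Ω / (0.6 F_EXX × L) = 981 × 2.0 / (0.6 × 620 × 600 × 10⁻³) = 8.79 mm.
Required leg w = t_e / 0.707 = 12.43 mm → use 13 mm.

w = 13 mm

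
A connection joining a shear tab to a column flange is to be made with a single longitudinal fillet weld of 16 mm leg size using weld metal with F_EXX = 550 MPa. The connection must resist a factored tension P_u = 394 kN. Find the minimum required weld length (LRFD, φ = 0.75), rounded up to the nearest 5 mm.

L = 145 mm

Throat t_e = 0.707 × 16 = 11.31 mm.
φr_n = 0.75 × 0.6 × 550 × 11.31 × 10⁻³ = 2.8 kN/mm.
L_req = P_u / φr_n = 394 / 2.8 = 140.7 mm total.
Round up → use L = 145 mm.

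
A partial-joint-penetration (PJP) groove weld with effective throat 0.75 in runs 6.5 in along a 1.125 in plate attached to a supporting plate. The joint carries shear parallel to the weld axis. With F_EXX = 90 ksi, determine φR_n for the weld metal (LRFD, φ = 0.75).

φR_n ≈ 197 kips

Effective throat (given) t_e = 0.75 in.
A_we = 0.75 × 6.5 = 4.875 in².
F_nw = 0.6 F_EXX = 54 ksi.
φR_n = 0.75 × 54 × 4.875 = 197.4 kips.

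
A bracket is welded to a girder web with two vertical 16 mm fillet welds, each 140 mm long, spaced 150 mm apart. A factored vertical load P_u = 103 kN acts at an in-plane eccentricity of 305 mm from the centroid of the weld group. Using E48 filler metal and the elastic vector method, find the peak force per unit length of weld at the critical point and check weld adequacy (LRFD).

f_max ≈ 1870 N/mm; adequate

E48XX → F_EXX = 480 MPa.
Total weld length L_w = 280 mm. Treat welds as unit-width lines.
Polar moment about centroid: J = 2[d³/12 + d(b/2)²] = 2[140³/12 + 140×75²] = 2032000 mm³.
Direct shear f_v = P/L_w = 103×10³ / 280 = 367.9 N/mm (vertical).
Torsion M = P·e = 103×10³ × 305 = 31415000 N·mm.
Critical point at (x, y) = (75, 70) from centroid. f_tx = M·y/J = 1082 N/mm; f_ty = M·x/J = 1159 N/mm.
Resultant f_max = √[f_tx² + (f_v + f_ty)²] = √[1082² + (367.9 + 1159)²] = 1872 N/mm.
Capacity per unit length: φr_n = 0.75 × 0.6 × 480 × (0.707 × 16) = 2443 N/mm.
1872 ≤ 2443 → adequate.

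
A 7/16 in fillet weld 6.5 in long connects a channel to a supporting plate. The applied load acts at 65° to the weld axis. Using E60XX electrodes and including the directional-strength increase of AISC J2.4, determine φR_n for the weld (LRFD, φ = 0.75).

φR_n ≈ 77.7 kip

E60XX → F_EXX = 60 ksi.
t_e = 0.707 × 0.4375 = 0.3093 in; A_we = 0.3093 × 6.5 = 2.011 in².
Directional factor: 1.0 + 0.5 sin^1.5(65°) = 1.431.
F_nw = 0.6 × 60 × 1.431 = 51.53 ksi.
φR_n = 0.75 × 51.53 × 2.011 = 77.7 kip.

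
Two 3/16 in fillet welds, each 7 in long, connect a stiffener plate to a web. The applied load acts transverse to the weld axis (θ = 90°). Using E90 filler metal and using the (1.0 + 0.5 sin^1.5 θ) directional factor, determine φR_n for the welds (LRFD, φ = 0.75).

E90XX → F_EXX = 90 ksi.
t_e = 0.707 × 0.1875 = 0.1326 in; A_we = 0.1326 × 14 = 1.856 in².
Directional factor: 1.0 + 0.5 sin^1.5(90°) = 1.5.
F_nw = 0.6 × 90 × 1.5 = 81 ksi.
φR_n = 0.75 × 81 × 1.856 = 112.7 kip.

φR_n ≈ 113 kip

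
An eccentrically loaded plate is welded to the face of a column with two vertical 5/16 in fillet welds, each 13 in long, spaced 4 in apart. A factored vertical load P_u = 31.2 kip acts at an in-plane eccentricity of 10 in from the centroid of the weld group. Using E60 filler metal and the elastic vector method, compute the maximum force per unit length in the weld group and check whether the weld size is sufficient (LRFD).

E60XX → F_EXX = 60 ksi.
Total weld length L_w = 26 in. Treat welds as unit-width lines.
Polar moment about centroid: J = 2[d³/12 + d(b/2)²] = 2[13³/12 + 13×2²] = 470.2 in³.
Direct shear f_v = P/L_w = 31.2 / 26 = 1.2 kip/in (vertical).
Torsion M = P·e = 31.2 × 10 = 312 kip·in.
Critical point at (x, y) = (2, 6.5) from centroid. f_tx = M·y/J = 4.313 kip/in; f_ty = M·x/J = 1.327 kip/in.
Resultant f_max = √[f_tx² + (f_v + f_ty)²] = √[4.313² + (1.2 + 1.327)²] = 4.999 kip/in.
Capacity per unit length: φr_n = 0.75 × 0.6 × 60 × (0.707 × 0.3125) = 5.965 kip/in.
4.999 ≤ 5.965 → adequate.

f_max ≈ 5 kip/in; adequate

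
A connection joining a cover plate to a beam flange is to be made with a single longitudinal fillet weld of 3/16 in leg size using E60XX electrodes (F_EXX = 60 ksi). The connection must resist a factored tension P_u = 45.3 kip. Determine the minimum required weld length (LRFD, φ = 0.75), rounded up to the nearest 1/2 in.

Throat t_e = 0.707 × 0.1875 = 0.1326 in.
φr_n = 0.75 × 0.6 × 60 × 0.1326 = 3.579 kip/in.
L_req = P_u / φr_n = 45.3 / 3.579 = 12.66 in total.
Round up → use L = 13 in.

L = 13 in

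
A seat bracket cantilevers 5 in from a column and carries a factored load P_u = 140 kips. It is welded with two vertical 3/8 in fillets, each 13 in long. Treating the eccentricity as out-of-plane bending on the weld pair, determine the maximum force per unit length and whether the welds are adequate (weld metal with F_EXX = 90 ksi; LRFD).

f_max ≈ 13.5 kip/in; NOT adequate

L_w = 2 × 13 = 26 in; section modulus (unit throat) S = 2 × L²/6 = 56.33 in².
Direct shear f_v = P/L_w = 140/26 = 5.385 kip/in.
Moment M = P × e = 140 × 5 = 700 kip·in; bending f_b = M/S = 12.43 kip/in.
f_max = √(f_v² + f_b²) = √(5.385² + 12.43²) = 13.54 kip/in.
φr_n = 0.75 × 0.6 × 90 × (0.707 × 0.375) = 10.74 kip/in → NOT adequate.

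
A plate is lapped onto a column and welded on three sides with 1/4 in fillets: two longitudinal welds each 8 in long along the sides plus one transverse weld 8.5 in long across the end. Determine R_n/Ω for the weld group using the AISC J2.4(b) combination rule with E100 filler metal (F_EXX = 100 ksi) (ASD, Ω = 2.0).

R_n/Ω ≈ 140 kip

t_e = 0.707 × 0.25 = 0.1767 in.
R_nwl = 0.6 × 100 × 0.1767 × 16 = 169.7 kip (longitudinal, 2 welds).
R_nwt = 0.6 × 100 × 0.1767 × 8.5 = 90.14 kip (transverse, base value).
(i) R_nwl + R_nwt = 259.8 kip; (ii) 0.85 R_nwl + 1.5 R_nwt = 279.4 kip.
R_n = max = 279.4 kip [governs: (ii)]; R_n/Ω = 139.7 kip.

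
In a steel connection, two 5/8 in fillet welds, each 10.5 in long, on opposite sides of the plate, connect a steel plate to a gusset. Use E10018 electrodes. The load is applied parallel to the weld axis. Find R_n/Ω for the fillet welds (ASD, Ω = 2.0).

E100XX → F_EXX = 100 ksi.
Effective throat t_e = 0.707 × 0.625 = 0.4419 in.
Total length L = 21 in; A_we = 0.4419 × 21 = 9.279 in².
F_nw = 0.6 F_EXX = 0.6 × 100 = 60 ksi.
R_n = 60 × 9.279 = 556.8 kip; R_n/Ω = 556.8/2.0 = 278.4 kip.

R_n/Ω ≈ 278 kip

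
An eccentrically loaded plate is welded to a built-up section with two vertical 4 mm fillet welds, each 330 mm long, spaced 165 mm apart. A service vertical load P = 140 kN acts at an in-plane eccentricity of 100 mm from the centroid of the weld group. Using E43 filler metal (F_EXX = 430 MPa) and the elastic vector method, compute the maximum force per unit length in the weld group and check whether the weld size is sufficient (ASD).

Total weld length L_w = 660 mm. Treat welds as unit-width lines.
Polar moment about centroid: J = 2[d³/12 + d(b/2)²] = 2[330³/12 + 330×82.5²] = 10480000 mm³.
Direct shear f_v = P/L_w = 140×10³ / 660 = 212.1 N/mm (vertical).
Torsion M = P·e = 140×10³ × 100 = 14000000 N·mm.
Critical point at (x, y) = (82.5, 165) from centroid. f_tx = M·y/J = 220.4 N/mm; f_ty = M·x/J = 110.2 N/mm.
Resultant f_max = √[f_tx² + (f_v + f_ty)²] = √[220.4² + (212.1 + 110.2)²] = 390.5 N/mm.
Capacity per unit length: r_n/Ω = (1/2.0) × 0.6 × 430 × (0.707 × 4) = 364.8 N/mm.
390.5 > 364.8 → NOT adequate.

f_max ≈ 390 N/mm; NOT adequate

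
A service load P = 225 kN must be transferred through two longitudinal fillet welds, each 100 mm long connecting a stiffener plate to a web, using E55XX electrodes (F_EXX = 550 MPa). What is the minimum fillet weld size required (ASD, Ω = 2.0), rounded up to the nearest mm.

w = 10 mm

Total weld length L = 200 mm.
Required throat t_e = P × Ω / (0.6 F_EXX × L) = 225 × 2.0 / (0.6 × 550 × 200 × 10⁻³) = 6.818 mm.
Required leg w = t_e / 0.707 = 9.644 mm → use 10 mm.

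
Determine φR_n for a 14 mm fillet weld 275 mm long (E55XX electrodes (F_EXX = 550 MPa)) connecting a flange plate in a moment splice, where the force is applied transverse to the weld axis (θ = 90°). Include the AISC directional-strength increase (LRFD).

φR_n ≈ 1010 kN

t_e = 0.707 × 14 = 9.898 mm; A_we = 9.898 × 275 = 2722 mm².
Directional factor: 1.0 + 0.5 sin^1.5(90°) = 1.5.
F_nw = 0.6 × 550 × 1.5 = 495 MPa.
φR_n = 0.75 × 495 × 2722 × 10⁻³ = 1011 kN.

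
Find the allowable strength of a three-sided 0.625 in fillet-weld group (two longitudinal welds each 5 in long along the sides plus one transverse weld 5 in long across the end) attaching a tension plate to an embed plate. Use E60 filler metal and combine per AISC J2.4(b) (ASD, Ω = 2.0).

R_n/Ω ≈ 127 kip

E60XX → F_EXX = 60 ksi.
t_e = 0.707 × 0.625 = 0.4419 in.
R_nwl = 0.6 × 60 × 0.4419 × 10 = 159.1 kip (longitudinal, 2 welds).
R_nwt = 0.6 × 60 × 0.4419 × 5 = 79.54 kip (transverse, base value).
(i) R_nwl + R_nwt = 238.6 kip; (ii) 0.85 R_nwl + 1.5 R_nwt = 254.5 kip.
R_n = max = 254.5 kip [governs: (ii)]; R_n/Ω = 127.3 kip.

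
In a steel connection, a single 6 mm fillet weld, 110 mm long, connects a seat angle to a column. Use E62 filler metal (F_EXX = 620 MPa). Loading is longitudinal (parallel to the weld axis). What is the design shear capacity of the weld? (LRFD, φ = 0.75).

φR_n ≈ 130 kN

Effective throat t_e = 0.707 × 6 = 4.242 mm.
Total length L = 110 mm; A_we = 4.242 × 110 = 466.6 mm².
F_nw = 0.6 F_EXX = 0.6 × 620 = 372 MPa.
φR_n = 0.75 × 372 × 466.6 × 10⁻³ = 130.2 kN.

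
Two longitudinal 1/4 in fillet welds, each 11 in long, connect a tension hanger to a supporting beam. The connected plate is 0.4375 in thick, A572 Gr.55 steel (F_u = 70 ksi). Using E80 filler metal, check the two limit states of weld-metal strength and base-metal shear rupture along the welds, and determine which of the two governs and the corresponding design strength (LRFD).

E80XX → F_EXX = 80 ksi.
t_e = 0.707 × 0.25 = 0.1767 in; L = 22 in.
Weld metal: φR_n = 0.75 × 0.6 × 80 × 0.1767 × 22 = 140 kips.
Base metal (shear rupture): φR_n = 0.75 × 0.6 × 70 × 0.4375 × 22 = 303.2 kips.
Governing: weld metal.

φR_n ≈ 140 kips (weld metal governs)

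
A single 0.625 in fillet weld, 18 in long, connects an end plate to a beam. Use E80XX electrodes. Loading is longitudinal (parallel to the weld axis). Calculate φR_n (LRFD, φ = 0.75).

E80XX → F_EXX = 80 ksi.
Effective throat t_e = 0.707 × 0.625 = 0.4419 in.
Total length L = 18 in; A_we = 0.4419 × 18 = 7.954 in².
F_nw = 0.6 F_EXX = 0.6 × 80 = 48 ksi.
φR_n = 0.75 × 48 × 7.954 = 286.3 kip.

φR_n ≈ 286 kip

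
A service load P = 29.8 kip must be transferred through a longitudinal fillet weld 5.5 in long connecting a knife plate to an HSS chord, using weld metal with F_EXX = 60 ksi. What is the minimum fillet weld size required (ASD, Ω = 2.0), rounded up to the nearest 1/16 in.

Total weld length L = 5.5 in.
Required throat t_e = P × Ω / (0.6 F_EXX × L) = 29.8 × 2.0 / (0.6 × 60 × 5.5) = 0.301 in.
Required leg w = t_e / 0.707 = 0.4258 in → use 7/16 in.

w = 7/16 in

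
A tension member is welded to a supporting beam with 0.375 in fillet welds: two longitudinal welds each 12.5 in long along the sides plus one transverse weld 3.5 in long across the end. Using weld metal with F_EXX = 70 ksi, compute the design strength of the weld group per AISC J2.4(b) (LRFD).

φR_n ≈ 238 kip

t_e = 0.707 × 0.375 = 0.2651 in.
R_nwl = 0.6 × 70 × 0.2651 × 25 = 278.4 kip (longitudinal, 2 welds).
R_nwt = 0.6 × 70 × 0.2651 × 3.5 = 38.97 kip (transverse, base value).
(i) R_nwl + R_nwt = 317.4 kip; (ii) 0.85 R_nwl + 1.5 R_nwt = 295.1 kip.
R_n = max = 317.4 kip [governs: (i)]; φR_n = 238 kip.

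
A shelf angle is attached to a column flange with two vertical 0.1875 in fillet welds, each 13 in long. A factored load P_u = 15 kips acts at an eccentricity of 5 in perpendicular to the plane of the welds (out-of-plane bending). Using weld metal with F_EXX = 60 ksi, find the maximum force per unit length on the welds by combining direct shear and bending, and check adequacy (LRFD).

f_max ≈ 1.45 kip/in; adequate

L_w = 2 × 13 = 26 in; section modulus (unit throat) S = 2 × L²/6 = 56.33 in².
Direct shear f_v = P/L_w = 15/26 = 0.5769 kip/in.
Moment M = P × e = 15 × 5 = 75 kip·in; bending f_b = M/S = 1.331 kip/in.
f_max = √(f_v² + f_b²) = √(0.5769² + 1.331²) = 1.451 kip/in.
φr_n = 0.75 × 0.6 × 60 × (0.707 × 0.1875) = 3.579 kip/in → adequate.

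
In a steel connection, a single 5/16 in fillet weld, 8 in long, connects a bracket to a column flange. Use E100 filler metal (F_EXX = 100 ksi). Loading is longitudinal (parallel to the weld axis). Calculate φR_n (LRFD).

Effective throat t_e = 0.707 × 0.3125 = 0.2209 in.
Total length L = 8 in; A_we = 0.2209 × 8 = 1.767 in².
F_nw = 0.6 F_EXX = 0.6 × 100 = 60 ksi.
φR_n = 0.75 × 60 × 1.767 = 79.54 kips.

φR_n ≈ 79.5 kips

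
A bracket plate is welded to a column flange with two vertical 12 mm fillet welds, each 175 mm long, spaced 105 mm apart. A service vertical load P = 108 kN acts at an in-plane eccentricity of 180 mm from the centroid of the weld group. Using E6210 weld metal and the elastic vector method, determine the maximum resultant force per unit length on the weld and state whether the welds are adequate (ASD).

f_max ≈ 1250 N/mm; adequate

E62XX → F_EXX = 620 MPa.
Total weld length L_w = 350 mm. Treat welds as unit-width lines.
Polar moment about centroid: J = 2[d³/12 + d(b/2)²] = 2[175³/12 + 175×52.5²] = 1858000 mm³.
Direct shear f_v = P/L_w = 108×10³ / 350 = 308.6 N/mm (vertical).
Torsion M = P·e = 108×10³ × 180 = 19440000 N·mm.
Critical point at (x, y) = (52.5, 87.5) from centroid. f_tx = M·y/J = 915.5 N/mm; f_ty = M·x/J = 549.3 N/mm.
Resultant f_max = √[f_tx² + (f_v + f_ty)²] = √[915.5² + (308.6 + 549.3)²] = 1255 N/mm.
Capacity per unit length: r_n/Ω = (1/2.0) × 0.6 × 620 × (0.707 × 12) = 1578 N/mm.
1255 ≤ 1578 → adequate.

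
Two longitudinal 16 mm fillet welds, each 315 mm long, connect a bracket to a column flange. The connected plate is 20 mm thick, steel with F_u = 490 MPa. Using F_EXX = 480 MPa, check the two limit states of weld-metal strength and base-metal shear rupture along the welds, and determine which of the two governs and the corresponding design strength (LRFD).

t_e = 0.707 × 16 = 11.31 mm; L = 630 mm.
Weld metal: φR_n = 0.75 × 0.6 × 480 × 11.31 × 630 × 10⁻³ = 1539 kN.
Base metal (shear rupture): φR_n = 0.75 × 0.6 × 490 × 20 × 630 × 10⁻³ = 2778 kN.
Governing: weld metal.

φR_n ≈ 1540 kN (weld metal governs)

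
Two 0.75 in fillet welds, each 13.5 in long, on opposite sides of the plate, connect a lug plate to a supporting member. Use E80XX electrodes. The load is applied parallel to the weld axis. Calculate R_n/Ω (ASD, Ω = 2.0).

E80XX → F_EXX = 80 ksi.
Effective throat t_e = 0.707 × 0.75 = 0.5302 in.
Total length L = 27 in; A_we = 0.5302 × 27 = 14.32 in².
F_nw = 0.6 F_EXX = 0.6 × 80 = 48 ksi.
R_n = 48 × 14.32 = 687.2 kips; R_n/Ω = 687.2/2.0 = 343.6 kips.

R_n/Ω ≈ 344 kips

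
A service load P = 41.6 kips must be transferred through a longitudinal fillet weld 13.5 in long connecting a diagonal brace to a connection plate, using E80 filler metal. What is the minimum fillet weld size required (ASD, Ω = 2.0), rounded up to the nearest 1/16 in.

w = 3/16 in

E80XX → F_EXX = 80 ksi.
Total weld length L = 13.5 in.
Required throat t_e = P × Ω / (0.6 F_EXX × L) = 41.6 × 2.0 / (0.6 × 80 × 13.5) = 0.1284 in.
Required leg w = t_e / 0.707 = 0.1816 in → use 3/16 in.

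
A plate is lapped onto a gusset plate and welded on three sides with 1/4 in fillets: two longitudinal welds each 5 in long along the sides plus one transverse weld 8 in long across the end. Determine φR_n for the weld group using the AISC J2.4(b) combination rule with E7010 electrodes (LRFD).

φR_n ≈ 114 kip

E70XX → F_EXX = 70 ksi.
t_e = 0.707 × 0.25 = 0.1767 in.
R_nwl = 0.6 × 70 × 0.1767 × 10 = 74.23 kip (longitudinal, 2 welds).
R_nwt = 0.6 × 70 × 0.1767 × 8 = 59.39 kip (transverse, base value).
(i) R_nwl + R_nwt = 133.6 kip; (ii) 0.85 R_nwl + 1.5 R_nwt = 152.2 kip.
R_n = max = 152.2 kip [governs: (ii)]; φR_n = 114.1 kip.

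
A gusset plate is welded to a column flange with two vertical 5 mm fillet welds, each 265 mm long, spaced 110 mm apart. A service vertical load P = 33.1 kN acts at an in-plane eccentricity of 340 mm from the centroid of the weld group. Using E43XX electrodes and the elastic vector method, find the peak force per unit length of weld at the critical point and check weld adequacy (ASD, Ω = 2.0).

f_max ≈ 372 N/mm; adequate

E43XX → F_EXX = 430 MPa.
Total weld length L_w = 530 mm. Treat welds as unit-width lines.
Polar moment about centroid: J = 2[d³/12 + d(b/2)²] = 2[265³/12 + 265×55²] = 4705000 mm³.
Direct shear f_v = P/L_w = 33.1×10³ / 530 = 62.45 N/mm (vertical).
Torsion M = P·e = 33.1×10³ × 340 = 11254000 N·mm.
Critical point at (x, y) = (55, 132.5) from centroid. f_tx = M·y/J = 316.9 N/mm; f_ty = M·x/J = 131.6 N/mm.
Resultant f_max = √[f_tx² + (f_v + f_ty)²] = √[316.9² + (62.45 + 131.6)²] = 371.6 N/mm.
Capacity per unit length: r_n/Ω = (1/2.0) × 0.6 × 430 × (0.707 × 5) = 456 N/mm.
371.6 ≤ 456 → adequate.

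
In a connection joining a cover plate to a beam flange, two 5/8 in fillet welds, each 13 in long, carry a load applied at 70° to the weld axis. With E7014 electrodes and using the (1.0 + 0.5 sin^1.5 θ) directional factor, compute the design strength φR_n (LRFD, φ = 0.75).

E70XX → F_EXX = 70 ksi.
t_e = 0.707 × 0.625 = 0.4419 in; A_we = 0.4419 × 26 = 11.49 in².
Directional factor: 1.0 + 0.5 sin^1.5(70°) = 1.455.
F_nw = 0.6 × 70 × 1.455 = 61.13 ksi.
φR_n = 0.75 × 61.13 × 11.49 = 526.7 kip.

φR_n ≈ 527 kip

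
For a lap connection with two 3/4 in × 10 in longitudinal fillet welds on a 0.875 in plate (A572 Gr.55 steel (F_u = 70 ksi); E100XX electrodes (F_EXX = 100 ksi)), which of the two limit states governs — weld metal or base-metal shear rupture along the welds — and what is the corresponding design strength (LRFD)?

φR_n ≈ 477 kip (weld metal governs)

t_e = 0.707 × 0.75 = 0.5302 in; L = 20 in.
Weld metal: φR_n = 0.75 × 0.6 × 100 × 0.5302 × 20 = 477.2 kip.
Base metal (shear rupture): φR_n = 0.75 × 0.6 × 70 × 0.875 × 20 = 551.2 kip.
Governing: weld metal.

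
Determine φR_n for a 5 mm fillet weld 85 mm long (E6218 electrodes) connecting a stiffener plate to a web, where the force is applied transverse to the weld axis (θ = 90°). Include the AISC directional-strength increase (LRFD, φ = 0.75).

φR_n ≈ 126 kN

E62XX → F_EXX = 620 MPa.
t_e = 0.707 × 5 = 3.535 mm; A_we = 3.535 × 85 = 300.5 mm².
Directional factor: 1.0 + 0.5 sin^1.5(90°) = 1.5.
F_nw = 0.6 × 620 × 1.5 = 558 MPa.
φR_n = 0.75 × 558 × 300.5 × 10⁻³ = 125.7 kN.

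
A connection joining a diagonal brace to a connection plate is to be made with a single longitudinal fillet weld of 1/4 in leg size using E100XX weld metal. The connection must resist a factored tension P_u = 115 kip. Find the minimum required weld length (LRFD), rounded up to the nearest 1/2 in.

L = 14.5 in

E100XX → F_EXX = 100 ksi.
Throat t_e = 0.707 × 0.25 = 0.1767 in.
φr_n = 0.75 × 0.6 × 100 × 0.1767 = 7.954 kip/in.
L_req = P_u / φr_n = 115 / 7.954 = 14.46 in total.
Round up → use L = 14.5 in.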